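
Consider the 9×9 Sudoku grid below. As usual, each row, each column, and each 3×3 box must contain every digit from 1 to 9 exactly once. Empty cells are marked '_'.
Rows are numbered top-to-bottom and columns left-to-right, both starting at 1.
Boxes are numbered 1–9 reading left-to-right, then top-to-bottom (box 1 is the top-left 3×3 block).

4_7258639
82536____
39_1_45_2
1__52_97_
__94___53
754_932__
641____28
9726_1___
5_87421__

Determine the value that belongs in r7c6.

Cell r7c6 itself could take any of {5, 9} by direct elimination.
Consider where 5 can go in box 8.
r7c4 is out (column 4 already has a 5).
r7c5 is out (column 5 already has a 5).
r8c5 is out (column 5 already has a 5).
So the only cell in box 8 that can hold 5 is r7c6.
Therefore r7c6 = 5.

5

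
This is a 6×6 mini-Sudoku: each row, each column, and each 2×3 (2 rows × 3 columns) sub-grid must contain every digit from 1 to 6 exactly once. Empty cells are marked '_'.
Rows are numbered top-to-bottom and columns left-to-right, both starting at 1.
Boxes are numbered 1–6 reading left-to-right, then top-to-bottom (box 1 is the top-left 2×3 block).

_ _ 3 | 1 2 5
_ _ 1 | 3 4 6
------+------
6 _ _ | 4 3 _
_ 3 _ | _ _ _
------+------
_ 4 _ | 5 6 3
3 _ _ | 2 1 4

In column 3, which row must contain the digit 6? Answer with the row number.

Consider where 6 can go in column 3.
R3C3 is out (row 3 already has a 6).
R4C3 is out (box 3 already has a 6).
R5C3 is out (row 5 already has a 6).
So the only cell in column 3 that can hold 6 is R6C3.
That is row 6.

6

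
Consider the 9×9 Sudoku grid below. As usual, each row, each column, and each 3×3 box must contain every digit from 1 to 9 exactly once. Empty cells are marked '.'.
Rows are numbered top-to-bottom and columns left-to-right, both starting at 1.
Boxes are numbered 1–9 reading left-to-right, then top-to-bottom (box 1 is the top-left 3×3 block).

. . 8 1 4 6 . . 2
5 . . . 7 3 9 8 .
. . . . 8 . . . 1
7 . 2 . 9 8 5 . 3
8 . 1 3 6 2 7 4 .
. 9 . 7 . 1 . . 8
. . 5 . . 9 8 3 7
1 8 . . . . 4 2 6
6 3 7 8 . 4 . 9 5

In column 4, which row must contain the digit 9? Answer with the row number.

3

Consider where 9 can go in column 4.
r2c4 is out (row 2 already has a 9).
r4c4 is out (row 4 already has a 9).
r7c4 is out (row 7 already has a 9).
r8c4 is out (box 8 already has a 9).
So the only cell in column 4 that can hold 9 is r3c4.
That is row 3.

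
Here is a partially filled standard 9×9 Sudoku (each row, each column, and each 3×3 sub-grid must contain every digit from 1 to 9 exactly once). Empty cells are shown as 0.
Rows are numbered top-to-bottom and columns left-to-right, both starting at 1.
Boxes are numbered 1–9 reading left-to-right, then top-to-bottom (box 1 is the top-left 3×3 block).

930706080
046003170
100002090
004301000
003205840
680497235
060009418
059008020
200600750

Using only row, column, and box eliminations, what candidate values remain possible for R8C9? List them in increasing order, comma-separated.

3,6

Row 8 already contains {2, 5, 8, 9}.
Column 9 already contains {5, 8}.
Its 3×3 block (box 9) already contains {1, 2, 4, 5, 7, 8}.
Removing those from 1–9 leaves {3, 6} as the candidates for R8C9.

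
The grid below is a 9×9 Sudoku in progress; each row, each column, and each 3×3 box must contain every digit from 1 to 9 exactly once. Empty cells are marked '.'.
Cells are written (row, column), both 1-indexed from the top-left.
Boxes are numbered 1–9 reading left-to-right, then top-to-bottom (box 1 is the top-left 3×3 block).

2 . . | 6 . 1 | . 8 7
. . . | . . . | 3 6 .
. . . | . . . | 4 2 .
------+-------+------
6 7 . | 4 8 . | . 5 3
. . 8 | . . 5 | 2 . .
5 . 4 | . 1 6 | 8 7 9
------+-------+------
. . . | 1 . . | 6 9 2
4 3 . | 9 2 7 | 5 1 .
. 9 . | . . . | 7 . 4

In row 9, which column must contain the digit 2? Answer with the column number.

Consider where 2 can go in row 9.
(9,1) is out (column 1 already has a 2).
(9,4) is out (box 8 already has a 2).
(9,5) is out (column 5 already has a 2).
(9,6) is out (box 8 already has a 2).
(9,8) is out (column 8 already has a 2).
So the only cell in row 9 that can hold 2 is (9,3).
That is column 3.

3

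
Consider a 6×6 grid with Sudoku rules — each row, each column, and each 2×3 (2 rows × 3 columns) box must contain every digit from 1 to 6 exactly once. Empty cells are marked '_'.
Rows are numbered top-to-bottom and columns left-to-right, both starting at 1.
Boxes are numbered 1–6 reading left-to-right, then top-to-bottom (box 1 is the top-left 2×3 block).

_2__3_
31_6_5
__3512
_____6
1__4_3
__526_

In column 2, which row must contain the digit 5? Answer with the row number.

Consider where 5 can go in column 2.
r3c2 is out (row 3 already has a 5).
r5c2 is out (box 5 already has a 5).
r6c2 is out (row 6 already has a 5).
So the only cell in column 2 that can hold 5 is r4c2.
That is row 4.

4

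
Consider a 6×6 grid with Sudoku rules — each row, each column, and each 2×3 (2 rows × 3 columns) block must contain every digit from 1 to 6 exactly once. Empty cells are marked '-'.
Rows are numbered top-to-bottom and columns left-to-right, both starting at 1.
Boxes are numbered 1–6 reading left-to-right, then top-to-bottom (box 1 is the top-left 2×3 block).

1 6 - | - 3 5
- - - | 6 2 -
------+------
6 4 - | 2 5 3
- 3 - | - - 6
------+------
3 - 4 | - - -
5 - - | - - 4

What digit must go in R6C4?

Cell R6C4 itself could take any of {1, 3} by direct elimination.
Consider where 3 can go in box 6.
R5C4 is out (row 5 already has a 3).
R5C5 is out (row 5 already has a 3).
R5C6 is out (row 5 already has a 3).
R6C5 is out (column 5 already has a 3).
So the only cell in box 6 that can hold 3 is R6C4.
Therefore R6C4 = 3.

3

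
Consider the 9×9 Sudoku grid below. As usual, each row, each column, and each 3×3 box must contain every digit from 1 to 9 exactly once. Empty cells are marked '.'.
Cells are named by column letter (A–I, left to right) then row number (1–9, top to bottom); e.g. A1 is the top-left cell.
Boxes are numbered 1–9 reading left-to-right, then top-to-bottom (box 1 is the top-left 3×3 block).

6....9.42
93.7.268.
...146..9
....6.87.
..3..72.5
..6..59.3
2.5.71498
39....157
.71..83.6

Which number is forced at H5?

6

Cell H5 itself could take any of {1, 6} by direct elimination.
Consider where 6 can go in row 5.
A5 is out (column A already has a 6).
B5 is out (box 4 already has a 6).
D5 is out (box 5 already has a 6).
E5 is out (column E already has a 6).
So the only cell in row 5 that can hold 6 is H5.
Therefore H5 = 6.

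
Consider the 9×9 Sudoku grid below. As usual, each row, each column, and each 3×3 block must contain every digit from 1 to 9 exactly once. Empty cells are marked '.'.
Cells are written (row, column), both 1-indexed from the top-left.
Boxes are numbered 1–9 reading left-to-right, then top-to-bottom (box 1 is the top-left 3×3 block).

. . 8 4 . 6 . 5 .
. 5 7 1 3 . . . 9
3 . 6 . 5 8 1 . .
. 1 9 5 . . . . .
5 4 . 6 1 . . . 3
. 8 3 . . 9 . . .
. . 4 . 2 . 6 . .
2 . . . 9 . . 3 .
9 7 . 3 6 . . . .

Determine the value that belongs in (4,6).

Cell (4,6) itself could take any of {2, 3, 4, 7} by direct elimination.
Consider where 3 can go in row 4.
(4,1) is out (column 1 already has a 3).
(4,5) is out (column 5 already has a 3).
(4,7) is out (box 6 already has a 3).
(4,8) is out (column 8 already has a 3).
(4,9) is out (column 9 already has a 3).
So the only cell in row 4 that can hold 3 is (4,6).
Therefore (4,6) = 3.

3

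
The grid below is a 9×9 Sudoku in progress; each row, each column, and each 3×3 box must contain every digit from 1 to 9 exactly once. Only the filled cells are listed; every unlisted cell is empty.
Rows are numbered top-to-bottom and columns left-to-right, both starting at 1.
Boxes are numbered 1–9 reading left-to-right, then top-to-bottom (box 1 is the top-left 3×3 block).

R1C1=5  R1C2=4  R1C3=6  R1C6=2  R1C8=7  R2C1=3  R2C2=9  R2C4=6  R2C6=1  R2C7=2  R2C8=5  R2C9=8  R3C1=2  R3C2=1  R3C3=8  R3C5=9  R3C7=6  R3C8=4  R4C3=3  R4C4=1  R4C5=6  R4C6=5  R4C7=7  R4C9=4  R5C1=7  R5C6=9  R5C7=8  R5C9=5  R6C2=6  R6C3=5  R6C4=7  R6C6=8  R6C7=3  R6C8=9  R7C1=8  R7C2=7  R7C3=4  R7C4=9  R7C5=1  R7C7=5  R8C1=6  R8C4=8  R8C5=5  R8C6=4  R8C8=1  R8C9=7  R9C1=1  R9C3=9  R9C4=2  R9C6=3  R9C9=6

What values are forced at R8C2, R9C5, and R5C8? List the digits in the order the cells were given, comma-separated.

3,7,6

For R8C2:
  Consider where 3 can go in column 2.
  R4C2 is out (row 4 already has a 3).
  R5C2 is out (box 4 already has a 3).
  R9C2 is out (row 9 already has a 3).
  So the only cell in column 2 that can hold 3 is R8C2.
  So R8C2 = 3.
For R9C5:
  Row 9 already contains {1, 2, 3, 6, 9}.
  Column 5 already contains {1, 5, 6, 9}.
  Its 3×3 block (box 8) already contains {1, 2, 3, 4, 5, 8, 9}.
  The only value from 1–9 not eliminated is 7, so R9C5 = 7.
For R5C8:
  Consider where 6 can go in column 8.
  R4C8 is out (row 4 already has a 6).
  R7C8 is out (box 9 already has a 6).
  R9C8 is out (row 9 already has a 6).
  So the only cell in column 8 that can hold 6 is R5C8.
  So R5C8 = 6.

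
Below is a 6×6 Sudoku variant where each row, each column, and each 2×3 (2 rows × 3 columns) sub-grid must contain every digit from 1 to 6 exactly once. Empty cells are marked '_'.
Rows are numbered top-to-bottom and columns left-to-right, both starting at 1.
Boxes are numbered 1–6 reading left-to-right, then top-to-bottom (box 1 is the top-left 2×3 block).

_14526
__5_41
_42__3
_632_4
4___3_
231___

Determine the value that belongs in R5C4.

Cell R5C4 itself could take any of {1, 6} by direct elimination.
Consider where 1 can go in box 6.
R5C6 is out (column 6 already has a 1).
R6C4 is out (row 6 already has a 1).
R6C5 is out (row 6 already has a 1).
R6C6 is out (row 6 already has a 1).
So the only cell in box 6 that can hold 1 is R5C4.
Therefore R5C4 = 1.

1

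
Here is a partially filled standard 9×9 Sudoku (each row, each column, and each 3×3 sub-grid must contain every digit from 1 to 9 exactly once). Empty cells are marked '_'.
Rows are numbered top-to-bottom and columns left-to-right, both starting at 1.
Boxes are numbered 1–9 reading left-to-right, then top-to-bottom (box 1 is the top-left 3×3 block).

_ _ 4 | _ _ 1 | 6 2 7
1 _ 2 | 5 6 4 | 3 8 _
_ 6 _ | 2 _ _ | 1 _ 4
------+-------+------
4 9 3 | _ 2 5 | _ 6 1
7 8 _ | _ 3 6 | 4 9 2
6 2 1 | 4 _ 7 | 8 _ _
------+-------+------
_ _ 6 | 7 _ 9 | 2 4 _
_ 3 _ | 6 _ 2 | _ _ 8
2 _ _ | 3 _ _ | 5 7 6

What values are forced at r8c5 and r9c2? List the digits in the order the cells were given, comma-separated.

4,4

For r8c5:
  Consider where 4 can go in row 8.
  r8c1 is out (column 1 already has a 4).
  r8c3 is out (column 3 already has a 4).
  r8c7 is out (column 7 already has a 4).
  r8c8 is out (column 8 already has a 4).
  So the only cell in row 8 that can hold 4 is r8c5.
  So r8c5 = 4.
For r9c2:
  Consider where 4 can go in column 2.
  r1c2 is out (row 1 already has a 4).
  r2c2 is out (row 2 already has a 4).
  r7c2 is out (row 7 already has a 4).
  So the only cell in column 2 that can hold 4 is r9c2.
  So r9c2 = 4.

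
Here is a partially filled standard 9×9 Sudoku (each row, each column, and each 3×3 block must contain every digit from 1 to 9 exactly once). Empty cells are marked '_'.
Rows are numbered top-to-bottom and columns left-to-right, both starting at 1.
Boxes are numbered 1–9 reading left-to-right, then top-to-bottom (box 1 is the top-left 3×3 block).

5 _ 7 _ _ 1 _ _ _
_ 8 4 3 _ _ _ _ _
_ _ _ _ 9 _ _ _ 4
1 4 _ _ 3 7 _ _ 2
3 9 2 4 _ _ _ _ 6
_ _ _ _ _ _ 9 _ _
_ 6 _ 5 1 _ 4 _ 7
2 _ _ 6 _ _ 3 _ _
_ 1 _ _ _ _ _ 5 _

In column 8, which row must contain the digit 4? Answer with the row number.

6

Consider where 4 can go in column 8.
R1C8 is out (box 3 already has a 4). R2C8 is out (row 2 already has a 4). R3C8 is out (row 3 already has a 4). R4C8 is out (row 4 already has a 4). The remaining empty cells in column 8 are similarly blocked.
So the only cell in column 8 that can hold 4 is R6C8.
That is row 6.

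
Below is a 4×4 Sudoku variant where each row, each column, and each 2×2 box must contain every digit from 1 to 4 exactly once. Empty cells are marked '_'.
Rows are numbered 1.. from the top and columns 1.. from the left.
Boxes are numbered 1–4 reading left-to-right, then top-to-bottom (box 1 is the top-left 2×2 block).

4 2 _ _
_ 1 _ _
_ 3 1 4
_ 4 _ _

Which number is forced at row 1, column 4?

Cell row 1, column 4 itself could take any of {1, 3} by direct elimination.
Consider where 1 can go in row 1.
row 1, column 3 is out (column 3 already has a 1).
So the only cell in row 1 that can hold 1 is row 1, column 4.
Therefore row 1, column 4 = 1.

1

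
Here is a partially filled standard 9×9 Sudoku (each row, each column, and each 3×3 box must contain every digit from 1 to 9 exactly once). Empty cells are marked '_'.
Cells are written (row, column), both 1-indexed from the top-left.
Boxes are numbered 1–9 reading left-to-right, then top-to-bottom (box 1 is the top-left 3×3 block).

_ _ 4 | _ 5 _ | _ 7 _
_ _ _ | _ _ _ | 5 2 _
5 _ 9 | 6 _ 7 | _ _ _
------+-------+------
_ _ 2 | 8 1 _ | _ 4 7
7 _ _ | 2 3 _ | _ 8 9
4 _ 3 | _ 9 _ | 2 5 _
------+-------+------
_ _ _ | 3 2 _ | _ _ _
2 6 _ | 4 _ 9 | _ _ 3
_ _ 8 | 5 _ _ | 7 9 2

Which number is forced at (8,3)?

5

Cell (8,3) itself could take any of {1, 5, 7} by direct elimination.
Consider where 5 can go in row 8.
(8,5) is out (column 5 already has a 5).
(8,7) is out (column 7 already has a 5).
(8,8) is out (column 8 already has a 5).
So the only cell in row 8 that can hold 5 is (8,3).
Therefore (8,3) = 5.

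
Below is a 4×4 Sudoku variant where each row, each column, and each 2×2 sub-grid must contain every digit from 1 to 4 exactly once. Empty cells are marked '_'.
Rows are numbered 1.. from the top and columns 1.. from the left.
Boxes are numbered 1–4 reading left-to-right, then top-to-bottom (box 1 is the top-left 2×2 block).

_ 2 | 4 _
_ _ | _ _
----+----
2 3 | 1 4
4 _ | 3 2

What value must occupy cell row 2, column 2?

4

Cell row 2, column 2 itself could take any of {1, 4} by direct elimination.
Consider where 4 can go in row 2.
row 2, column 1 is out (column 1 already has a 4).
row 2, column 3 is out (column 3 already has a 4).
row 2, column 4 is out (column 4 already has a 4).
So the only cell in row 2 that can hold 4 is row 2, column 2.
Therefore row 2, column 2 = 4.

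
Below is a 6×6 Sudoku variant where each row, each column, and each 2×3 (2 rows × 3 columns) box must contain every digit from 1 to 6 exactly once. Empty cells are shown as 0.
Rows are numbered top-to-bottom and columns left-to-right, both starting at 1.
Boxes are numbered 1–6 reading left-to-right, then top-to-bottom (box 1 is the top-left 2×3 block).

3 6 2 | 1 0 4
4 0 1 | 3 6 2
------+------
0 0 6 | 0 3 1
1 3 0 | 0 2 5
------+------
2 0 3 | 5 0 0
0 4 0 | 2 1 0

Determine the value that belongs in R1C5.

5

Row 1 already contains {1, 2, 3, 4, 6}.
Column 5 already contains {1, 2, 3, 6}.
Its 2×3 block (box 2) already contains {1, 2, 3, 4, 6}.
The only value from 1–6 not eliminated is 5, so R1C5 = 5.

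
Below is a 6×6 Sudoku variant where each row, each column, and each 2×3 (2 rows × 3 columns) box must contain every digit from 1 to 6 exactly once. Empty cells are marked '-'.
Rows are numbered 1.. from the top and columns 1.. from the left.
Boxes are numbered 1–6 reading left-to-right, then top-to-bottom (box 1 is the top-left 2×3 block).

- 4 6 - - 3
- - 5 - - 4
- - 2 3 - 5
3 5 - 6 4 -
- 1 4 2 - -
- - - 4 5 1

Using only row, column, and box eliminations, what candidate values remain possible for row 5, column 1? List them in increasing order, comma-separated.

Row 5 already contains {1, 2, 4}.
Column 1 already contains {3}.
Its 2×3 block (box 5) already contains {1, 4}.
Removing those from 1–6 leaves {5, 6} as the candidates for row 5, column 1.

5,6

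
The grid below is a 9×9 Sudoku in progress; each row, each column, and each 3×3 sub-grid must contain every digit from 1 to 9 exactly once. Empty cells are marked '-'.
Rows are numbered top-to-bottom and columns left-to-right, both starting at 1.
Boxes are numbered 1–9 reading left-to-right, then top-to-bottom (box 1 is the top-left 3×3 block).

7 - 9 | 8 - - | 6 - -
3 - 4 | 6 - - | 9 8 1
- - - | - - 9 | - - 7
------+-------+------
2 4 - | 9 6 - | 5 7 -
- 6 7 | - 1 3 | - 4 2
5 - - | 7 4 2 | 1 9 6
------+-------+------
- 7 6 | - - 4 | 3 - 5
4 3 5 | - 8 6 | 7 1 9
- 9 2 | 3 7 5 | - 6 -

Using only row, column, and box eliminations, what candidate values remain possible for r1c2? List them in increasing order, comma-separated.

1,2,5

Row 1 already contains {6, 7, 8, 9}.
Column 2 already contains {3, 4, 6, 7, 9}.
Its 3×3 block (box 1) already contains {3, 4, 7, 9}.
Removing those from 1–9 leaves {1, 2, 5} as the candidates for r1c2.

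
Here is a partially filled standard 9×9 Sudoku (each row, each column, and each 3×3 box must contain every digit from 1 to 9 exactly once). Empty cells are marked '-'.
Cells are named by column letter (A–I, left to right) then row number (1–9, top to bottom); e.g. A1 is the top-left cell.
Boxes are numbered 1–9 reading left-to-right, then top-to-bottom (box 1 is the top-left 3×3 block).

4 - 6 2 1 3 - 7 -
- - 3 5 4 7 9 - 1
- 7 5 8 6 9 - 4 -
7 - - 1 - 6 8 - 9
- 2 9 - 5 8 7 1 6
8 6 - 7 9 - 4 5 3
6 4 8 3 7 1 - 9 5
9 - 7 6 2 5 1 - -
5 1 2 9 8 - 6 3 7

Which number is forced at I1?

Row 1 already contains {1, 2, 3, 4, 6, 7}.
Column I already contains {1, 3, 5, 6, 7, 9}.
Its 3×3 block (box 3) already contains {1, 4, 7, 9}.
The only value from 1–9 not eliminated is 8, so I1 = 8.

8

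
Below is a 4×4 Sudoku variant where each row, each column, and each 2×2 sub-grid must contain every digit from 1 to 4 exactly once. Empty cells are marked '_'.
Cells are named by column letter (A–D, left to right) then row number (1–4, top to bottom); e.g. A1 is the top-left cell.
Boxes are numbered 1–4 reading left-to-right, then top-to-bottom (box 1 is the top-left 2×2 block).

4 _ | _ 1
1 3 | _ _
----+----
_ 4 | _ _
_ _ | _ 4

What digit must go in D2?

Row 2 already contains {1, 3}.
Column D already contains {1, 4}.
Its 2×2 block (box 2) already contains {1}.
The only value from 1–4 not eliminated is 2, so D2 = 2.

2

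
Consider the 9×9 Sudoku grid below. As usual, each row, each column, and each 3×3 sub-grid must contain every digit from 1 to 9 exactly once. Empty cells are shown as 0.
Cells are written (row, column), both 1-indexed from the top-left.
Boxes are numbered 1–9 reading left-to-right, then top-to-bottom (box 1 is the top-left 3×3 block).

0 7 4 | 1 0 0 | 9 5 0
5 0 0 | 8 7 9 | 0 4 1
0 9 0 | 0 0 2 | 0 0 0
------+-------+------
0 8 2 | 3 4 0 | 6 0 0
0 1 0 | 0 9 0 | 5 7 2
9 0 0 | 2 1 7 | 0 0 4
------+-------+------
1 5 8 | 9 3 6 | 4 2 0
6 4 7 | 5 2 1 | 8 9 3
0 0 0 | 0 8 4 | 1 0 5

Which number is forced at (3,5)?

5

Cell (3,5) itself could take any of {5, 6} by direct elimination.
Consider where 5 can go in column 5.
(1,5) is out (row 1 already has a 5).
So the only cell in column 5 that can hold 5 is (3,5).
Therefore (3,5) = 5.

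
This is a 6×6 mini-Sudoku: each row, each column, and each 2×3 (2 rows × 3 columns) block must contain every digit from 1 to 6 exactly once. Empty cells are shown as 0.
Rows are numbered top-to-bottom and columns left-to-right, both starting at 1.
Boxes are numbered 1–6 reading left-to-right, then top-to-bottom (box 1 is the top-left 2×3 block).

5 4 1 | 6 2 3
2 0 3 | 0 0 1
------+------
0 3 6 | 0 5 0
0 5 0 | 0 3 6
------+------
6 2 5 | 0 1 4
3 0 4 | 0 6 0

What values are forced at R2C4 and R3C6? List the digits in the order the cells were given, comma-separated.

For R2C4:
  Consider where 5 can go in box 2.
  R2C5 is out (column 5 already has a 5).
  So the only cell in box 2 that can hold 5 is R2C4.
  So R2C4 = 5.
For R3C6:
  Row 3 already contains {3, 5, 6}.
  Column 6 already contains {1, 3, 4, 6}.
  Its 2×3 block (box 4) already contains {3, 5, 6}.
  The only value from 1–6 not eliminated is 2, so R3C6 = 2.

5,2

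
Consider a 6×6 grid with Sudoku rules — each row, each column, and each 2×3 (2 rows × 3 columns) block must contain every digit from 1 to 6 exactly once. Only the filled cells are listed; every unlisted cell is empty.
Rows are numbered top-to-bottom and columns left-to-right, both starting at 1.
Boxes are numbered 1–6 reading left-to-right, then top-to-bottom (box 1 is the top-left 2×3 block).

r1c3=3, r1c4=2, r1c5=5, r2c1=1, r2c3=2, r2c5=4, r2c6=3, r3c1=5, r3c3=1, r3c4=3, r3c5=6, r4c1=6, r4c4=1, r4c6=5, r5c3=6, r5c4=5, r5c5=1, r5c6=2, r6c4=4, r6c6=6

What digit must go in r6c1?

Cell r6c1 itself could take any of {2, 3} by direct elimination.
Consider where 2 can go in column 1.
r1c1 is out (row 1 already has a 2).
r5c1 is out (row 5 already has a 2).
So the only cell in column 1 that can hold 2 is r6c1.
Therefore r6c1 = 2.

2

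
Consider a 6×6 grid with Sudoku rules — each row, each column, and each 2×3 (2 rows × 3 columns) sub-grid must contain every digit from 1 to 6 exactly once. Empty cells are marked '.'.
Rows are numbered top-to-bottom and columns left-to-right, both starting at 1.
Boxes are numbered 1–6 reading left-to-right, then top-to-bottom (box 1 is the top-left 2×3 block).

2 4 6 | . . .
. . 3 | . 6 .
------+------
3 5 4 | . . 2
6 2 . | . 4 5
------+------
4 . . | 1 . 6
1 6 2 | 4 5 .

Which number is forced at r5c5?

2

Cell r5c5 itself could take any of {2, 3} by direct elimination.
Consider where 2 can go in row 5.
r5c2 is out (column 2 already has a 2).
r5c3 is out (column 3 already has a 2).
So the only cell in row 5 that can hold 2 is r5c5.
Therefore r5c5 = 2.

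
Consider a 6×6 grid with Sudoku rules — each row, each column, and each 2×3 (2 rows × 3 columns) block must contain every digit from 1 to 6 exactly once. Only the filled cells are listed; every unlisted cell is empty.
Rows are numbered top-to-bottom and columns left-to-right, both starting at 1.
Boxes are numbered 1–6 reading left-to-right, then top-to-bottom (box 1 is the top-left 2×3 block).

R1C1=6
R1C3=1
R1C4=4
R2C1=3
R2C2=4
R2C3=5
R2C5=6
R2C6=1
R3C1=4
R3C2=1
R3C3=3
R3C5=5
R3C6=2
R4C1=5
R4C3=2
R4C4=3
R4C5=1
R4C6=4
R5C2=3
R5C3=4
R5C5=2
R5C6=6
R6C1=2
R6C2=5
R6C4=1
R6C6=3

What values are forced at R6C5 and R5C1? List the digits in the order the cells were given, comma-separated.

For R6C5:
  Row 6 already contains {1, 2, 3, 5}.
  Column 5 already contains {1, 2, 5, 6}.
  Its 2×3 block (box 6) already contains {1, 2, 3, 6}.
  The only value from 1–6 not eliminated is 4, so R6C5 = 4.
For R5C1:
  Row 5 already contains {2, 3, 4, 6}.
  Column 1 already contains {2, 3, 4, 5, 6}.
  Its 2×3 block (box 5) already contains {2, 3, 4, 5}.
  The only value from 1–6 not eliminated is 1, so R5C1 = 1.

4,1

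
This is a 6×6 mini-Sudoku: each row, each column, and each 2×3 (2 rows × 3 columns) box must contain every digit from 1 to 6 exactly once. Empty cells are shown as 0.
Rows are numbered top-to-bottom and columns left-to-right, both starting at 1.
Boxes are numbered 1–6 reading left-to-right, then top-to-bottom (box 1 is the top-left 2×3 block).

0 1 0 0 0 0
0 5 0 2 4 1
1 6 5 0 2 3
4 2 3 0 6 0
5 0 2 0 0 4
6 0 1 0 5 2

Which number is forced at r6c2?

4

Cell r6c2 itself could take any of {3, 4} by direct elimination.
Consider where 4 can go in box 5.
r5c2 is out (row 5 already has a 4).
So the only cell in box 5 that can hold 4 is r6c2.
Therefore r6c2 = 4.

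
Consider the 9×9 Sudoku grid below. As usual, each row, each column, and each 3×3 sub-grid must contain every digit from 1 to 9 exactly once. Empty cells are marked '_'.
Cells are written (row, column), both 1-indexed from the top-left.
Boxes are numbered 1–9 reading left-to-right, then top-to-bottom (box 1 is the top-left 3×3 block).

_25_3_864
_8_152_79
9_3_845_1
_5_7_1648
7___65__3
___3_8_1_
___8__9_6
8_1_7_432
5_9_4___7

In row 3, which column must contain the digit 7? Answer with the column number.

Consider where 7 can go in row 3.
(3,4) is out (column 4 already has a 7).
(3,8) is out (column 8 already has a 7).
So the only cell in row 3 that can hold 7 is (3,2).
That is column 2.

2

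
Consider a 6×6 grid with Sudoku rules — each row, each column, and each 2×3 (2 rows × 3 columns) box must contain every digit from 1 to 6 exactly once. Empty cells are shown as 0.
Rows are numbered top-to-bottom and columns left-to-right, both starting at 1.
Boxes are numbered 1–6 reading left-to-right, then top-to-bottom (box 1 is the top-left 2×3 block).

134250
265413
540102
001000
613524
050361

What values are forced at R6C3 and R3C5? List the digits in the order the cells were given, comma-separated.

2,3

For R6C3:
  Row 6 already contains {1, 3, 5, 6}.
  Column 3 already contains {1, 3, 4, 5}.
  Its 2×3 block (box 5) already contains {1, 3, 5, 6}.
  The only value from 1–6 not eliminated is 2, so R6C3 = 2.
For R3C5:
  Row 3 already contains {1, 2, 4, 5}.
  Column 5 already contains {1, 2, 5, 6}.
  Its 2×3 block (box 4) already contains {1, 2}.
  The only value from 1–6 not eliminated is 3, so R3C5 = 3.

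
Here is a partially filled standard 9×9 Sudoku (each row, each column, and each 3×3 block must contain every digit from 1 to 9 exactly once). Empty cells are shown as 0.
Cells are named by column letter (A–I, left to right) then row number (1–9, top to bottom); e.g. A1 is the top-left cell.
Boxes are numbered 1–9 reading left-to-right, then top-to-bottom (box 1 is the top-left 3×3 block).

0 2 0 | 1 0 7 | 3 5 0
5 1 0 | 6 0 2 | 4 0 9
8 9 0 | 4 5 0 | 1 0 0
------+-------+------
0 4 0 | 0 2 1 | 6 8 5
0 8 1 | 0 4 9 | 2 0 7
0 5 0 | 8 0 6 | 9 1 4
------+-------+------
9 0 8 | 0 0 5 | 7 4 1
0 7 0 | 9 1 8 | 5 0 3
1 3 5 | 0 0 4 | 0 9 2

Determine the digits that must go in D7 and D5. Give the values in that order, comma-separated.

For D7:
  Consider where 2 can go in column D.
  D4 is out (row 4 already has a 2).
  D5 is out (row 5 already has a 2).
  D9 is out (row 9 already has a 2).
  So the only cell in column D that can hold 2 is D7.
  So D7 = 2.
For D5:
  Consider where 5 can go in box 5.
  D4 is out (row 4 already has a 5).
  E6 is out (row 6 already has a 5).
  So the only cell in box 5 that can hold 5 is D5.
  So D5 = 5.

2,5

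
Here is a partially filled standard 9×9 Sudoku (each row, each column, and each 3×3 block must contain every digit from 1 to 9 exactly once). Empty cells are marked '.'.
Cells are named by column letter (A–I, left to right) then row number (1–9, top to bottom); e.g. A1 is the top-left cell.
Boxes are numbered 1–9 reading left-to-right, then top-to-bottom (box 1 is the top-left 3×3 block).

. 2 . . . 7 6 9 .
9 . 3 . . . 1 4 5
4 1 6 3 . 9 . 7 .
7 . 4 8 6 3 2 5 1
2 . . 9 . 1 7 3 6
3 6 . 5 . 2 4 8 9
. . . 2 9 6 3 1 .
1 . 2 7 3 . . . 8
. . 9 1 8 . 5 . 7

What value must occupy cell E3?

5

Cell E3 itself could take any of {2, 5} by direct elimination.
Consider where 5 can go in row 3.
G3 is out (column G already has a 5).
I3 is out (column I already has a 5).
So the only cell in row 3 that can hold 5 is E3.
Therefore E3 = 5.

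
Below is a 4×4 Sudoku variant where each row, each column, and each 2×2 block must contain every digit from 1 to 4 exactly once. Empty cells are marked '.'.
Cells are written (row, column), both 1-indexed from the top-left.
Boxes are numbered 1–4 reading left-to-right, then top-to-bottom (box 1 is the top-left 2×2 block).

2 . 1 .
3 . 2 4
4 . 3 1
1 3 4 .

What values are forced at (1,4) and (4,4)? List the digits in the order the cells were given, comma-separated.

For (1,4):
  Row 1 already contains {1, 2}.
  Column 4 already contains {1, 4}.
  Its 2×2 block (box 2) already contains {1, 2, 4}.
  The only value from 1–4 not eliminated is 3, so (1,4) = 3.
For (4,4):
  Row 4 already contains {1, 3, 4}.
  Column 4 already contains {1, 4}.
  Its 2×2 block (box 4) already contains {1, 3, 4}.
  The only value from 1–4 not eliminated is 2, so (4,4) = 2.

3,2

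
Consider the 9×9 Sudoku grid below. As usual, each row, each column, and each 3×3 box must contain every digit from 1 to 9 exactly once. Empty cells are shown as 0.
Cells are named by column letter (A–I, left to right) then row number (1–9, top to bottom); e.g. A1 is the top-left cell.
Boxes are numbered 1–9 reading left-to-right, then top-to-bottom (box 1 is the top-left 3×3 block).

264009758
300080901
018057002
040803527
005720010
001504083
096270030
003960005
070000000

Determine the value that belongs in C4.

Row 4 already contains {2, 3, 4, 5, 7, 8}.
Column C already contains {1, 3, 4, 5, 6, 8}.
Its 3×3 block (box 4) already contains {1, 4, 5}.
The only value from 1–9 not eliminated is 9, so C4 = 9.

9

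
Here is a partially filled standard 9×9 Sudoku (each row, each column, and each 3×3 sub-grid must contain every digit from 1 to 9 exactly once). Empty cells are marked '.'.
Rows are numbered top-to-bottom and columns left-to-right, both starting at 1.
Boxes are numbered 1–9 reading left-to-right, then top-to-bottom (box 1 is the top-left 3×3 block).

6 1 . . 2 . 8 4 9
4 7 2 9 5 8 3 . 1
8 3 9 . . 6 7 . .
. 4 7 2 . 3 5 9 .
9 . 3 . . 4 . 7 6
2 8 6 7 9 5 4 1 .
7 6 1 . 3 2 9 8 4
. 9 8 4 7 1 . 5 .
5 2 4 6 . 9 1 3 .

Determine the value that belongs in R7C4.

Row 7 already contains {1, 2, 3, 4, 6, 7, 8, 9}.
Column 4 already contains {2, 4, 6, 7, 9}.
Its 3×3 block (box 8) already contains {1, 2, 3, 4, 6, 7, 9}.
The only value from 1–9 not eliminated is 5, so R7C4 = 5.

5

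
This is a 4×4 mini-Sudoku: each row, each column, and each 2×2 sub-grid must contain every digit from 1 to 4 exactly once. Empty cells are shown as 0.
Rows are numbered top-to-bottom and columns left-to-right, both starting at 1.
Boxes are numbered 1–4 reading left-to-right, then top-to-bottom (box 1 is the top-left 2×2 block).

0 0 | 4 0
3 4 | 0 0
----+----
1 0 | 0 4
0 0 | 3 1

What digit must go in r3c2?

Cell r3c2 itself could take any of {2, 3} by direct elimination.
Consider where 3 can go in column 2.
r1c2 is out (box 1 already has a 3).
r4c2 is out (row 4 already has a 3).
So the only cell in column 2 that can hold 3 is r3c2.
Therefore r3c2 = 3.

3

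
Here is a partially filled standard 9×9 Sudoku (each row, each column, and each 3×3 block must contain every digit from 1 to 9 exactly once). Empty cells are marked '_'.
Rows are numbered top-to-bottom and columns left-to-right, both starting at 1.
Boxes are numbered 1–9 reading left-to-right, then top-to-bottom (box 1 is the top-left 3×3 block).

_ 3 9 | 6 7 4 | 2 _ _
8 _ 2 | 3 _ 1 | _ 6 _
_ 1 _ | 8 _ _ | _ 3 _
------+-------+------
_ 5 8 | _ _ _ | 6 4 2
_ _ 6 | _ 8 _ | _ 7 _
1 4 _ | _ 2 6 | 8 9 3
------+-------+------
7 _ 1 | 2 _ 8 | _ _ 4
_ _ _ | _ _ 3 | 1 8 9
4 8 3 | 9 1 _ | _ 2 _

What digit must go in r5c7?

Row 5 already contains {6, 7, 8}.
Column 7 already contains {1, 2, 6, 8}.
Its 3×3 block (box 6) already contains {2, 3, 4, 6, 7, 8, 9}.
The only value from 1–9 not eliminated is 5, so r5c7 = 5.

5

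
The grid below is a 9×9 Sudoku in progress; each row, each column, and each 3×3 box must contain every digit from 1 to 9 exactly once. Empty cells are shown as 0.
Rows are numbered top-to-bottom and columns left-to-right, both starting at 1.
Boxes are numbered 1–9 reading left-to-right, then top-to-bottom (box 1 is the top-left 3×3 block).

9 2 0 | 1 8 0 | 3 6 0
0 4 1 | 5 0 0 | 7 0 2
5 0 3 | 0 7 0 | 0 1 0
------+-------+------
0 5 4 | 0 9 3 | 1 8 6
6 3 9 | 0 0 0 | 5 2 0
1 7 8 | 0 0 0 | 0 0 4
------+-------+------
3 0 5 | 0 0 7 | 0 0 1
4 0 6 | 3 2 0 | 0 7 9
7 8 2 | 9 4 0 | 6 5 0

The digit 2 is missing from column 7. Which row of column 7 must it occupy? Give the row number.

Consider where 2 can go in column 7.
r3c7 is out (box 3 already has a 2).
r6c7 is out (box 6 already has a 2).
r8c7 is out (row 8 already has a 2).
So the only cell in column 7 that can hold 2 is r7c7.
That is row 7.

7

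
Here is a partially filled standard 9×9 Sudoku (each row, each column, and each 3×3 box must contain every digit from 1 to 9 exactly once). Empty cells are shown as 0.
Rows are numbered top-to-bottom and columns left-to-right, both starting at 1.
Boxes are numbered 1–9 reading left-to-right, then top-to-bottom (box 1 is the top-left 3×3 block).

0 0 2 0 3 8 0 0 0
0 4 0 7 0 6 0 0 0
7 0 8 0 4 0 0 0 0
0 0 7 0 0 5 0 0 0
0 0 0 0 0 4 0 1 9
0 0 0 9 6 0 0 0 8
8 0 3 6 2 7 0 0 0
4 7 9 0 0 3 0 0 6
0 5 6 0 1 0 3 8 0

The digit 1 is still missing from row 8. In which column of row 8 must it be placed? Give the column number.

Consider where 1 can go in row 8.
r8c4 is out (box 8 already has a 1).
r8c5 is out (column 5 already has a 1).
r8c8 is out (column 8 already has a 1).
So the only cell in row 8 that can hold 1 is r8c7.
That is column 7.

7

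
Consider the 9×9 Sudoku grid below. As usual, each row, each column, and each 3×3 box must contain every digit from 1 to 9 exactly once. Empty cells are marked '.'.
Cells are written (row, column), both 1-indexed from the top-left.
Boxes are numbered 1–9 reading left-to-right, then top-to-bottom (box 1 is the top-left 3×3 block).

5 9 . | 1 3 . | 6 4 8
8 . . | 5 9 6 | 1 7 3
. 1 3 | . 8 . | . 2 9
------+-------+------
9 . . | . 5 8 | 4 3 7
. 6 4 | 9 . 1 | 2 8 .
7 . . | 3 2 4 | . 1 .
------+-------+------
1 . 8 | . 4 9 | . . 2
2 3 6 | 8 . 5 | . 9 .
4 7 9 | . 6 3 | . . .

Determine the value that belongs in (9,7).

Cell (9,7) itself could take any of {5, 8} by direct elimination.
Consider where 8 can go in box 9.
(7,7) is out (row 7 already has a 8). (7,8) is out (row 7 already has a 8). (8,7) is out (row 8 already has a 8). (8,9) is out (row 8 already has a 8). The remaining empty cells in box 9 are similarly blocked.
So the only cell in box 9 that can hold 8 is (9,7).
Therefore (9,7) = 8.

8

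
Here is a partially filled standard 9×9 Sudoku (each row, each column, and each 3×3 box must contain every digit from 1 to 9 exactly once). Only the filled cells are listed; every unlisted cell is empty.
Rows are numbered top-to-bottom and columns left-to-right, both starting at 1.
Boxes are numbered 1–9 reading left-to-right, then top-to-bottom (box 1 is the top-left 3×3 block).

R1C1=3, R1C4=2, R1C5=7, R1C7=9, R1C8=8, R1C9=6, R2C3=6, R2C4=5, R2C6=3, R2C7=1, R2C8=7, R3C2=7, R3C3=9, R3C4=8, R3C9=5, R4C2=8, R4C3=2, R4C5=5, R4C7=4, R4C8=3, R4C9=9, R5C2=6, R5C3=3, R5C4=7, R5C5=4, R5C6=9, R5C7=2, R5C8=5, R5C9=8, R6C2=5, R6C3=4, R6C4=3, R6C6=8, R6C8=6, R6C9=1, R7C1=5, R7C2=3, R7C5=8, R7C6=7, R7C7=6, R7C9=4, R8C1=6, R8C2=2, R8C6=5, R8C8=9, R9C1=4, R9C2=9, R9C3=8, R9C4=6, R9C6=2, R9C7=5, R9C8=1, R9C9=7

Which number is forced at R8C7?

Cell R8C7 itself could take any of {3, 8} by direct elimination.
Consider where 8 can go in row 8.
R8C3 is out (column 3 already has a 8).
R8C4 is out (column 4 already has a 8).
R8C5 is out (column 5 already has a 8).
R8C9 is out (column 9 already has a 8).
So the only cell in row 8 that can hold 8 is R8C7.
Therefore R8C7 = 8.

8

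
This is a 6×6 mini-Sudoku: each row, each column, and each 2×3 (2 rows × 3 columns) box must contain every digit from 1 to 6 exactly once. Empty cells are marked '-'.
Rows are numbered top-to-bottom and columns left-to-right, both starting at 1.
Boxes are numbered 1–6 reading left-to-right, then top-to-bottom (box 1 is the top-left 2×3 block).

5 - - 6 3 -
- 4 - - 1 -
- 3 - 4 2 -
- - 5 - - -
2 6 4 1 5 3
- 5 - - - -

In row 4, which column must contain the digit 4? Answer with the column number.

Consider where 4 can go in row 4.
R4C2 is out (column 2 already has a 4).
R4C4 is out (column 4 already has a 4).
R4C5 is out (box 4 already has a 4).
R4C6 is out (box 4 already has a 4).
So the only cell in row 4 that can hold 4 is R4C1.
That is column 1.

1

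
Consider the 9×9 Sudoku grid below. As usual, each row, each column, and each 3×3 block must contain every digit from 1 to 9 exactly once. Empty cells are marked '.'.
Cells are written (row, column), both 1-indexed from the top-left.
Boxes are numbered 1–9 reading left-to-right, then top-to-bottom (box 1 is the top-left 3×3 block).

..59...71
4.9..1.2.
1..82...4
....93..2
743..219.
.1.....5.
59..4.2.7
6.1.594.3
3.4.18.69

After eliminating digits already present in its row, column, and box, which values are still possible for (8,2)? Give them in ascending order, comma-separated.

2,7,8

Row 8 already contains {1, 3, 4, 5, 6, 9}.
Column 2 already contains {1, 4, 9}.
Its 3×3 block (box 7) already contains {1, 3, 4, 5, 6, 9}.
Removing those from 1–9 leaves {2, 7, 8} as the candidates for (8,2).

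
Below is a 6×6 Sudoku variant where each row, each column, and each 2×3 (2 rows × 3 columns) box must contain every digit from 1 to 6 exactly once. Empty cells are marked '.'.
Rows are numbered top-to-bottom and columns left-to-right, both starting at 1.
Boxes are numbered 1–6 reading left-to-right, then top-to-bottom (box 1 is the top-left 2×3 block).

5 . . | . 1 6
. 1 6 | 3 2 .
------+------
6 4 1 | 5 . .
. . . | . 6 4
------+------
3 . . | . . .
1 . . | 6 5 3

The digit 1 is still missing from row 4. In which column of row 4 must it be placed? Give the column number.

4

Consider where 1 can go in row 4.
R4C1 is out (column 1 already has a 1).
R4C2 is out (column 2 already has a 1).
R4C3 is out (column 3 already has a 1).
So the only cell in row 4 that can hold 1 is R4C4.
That is column 4.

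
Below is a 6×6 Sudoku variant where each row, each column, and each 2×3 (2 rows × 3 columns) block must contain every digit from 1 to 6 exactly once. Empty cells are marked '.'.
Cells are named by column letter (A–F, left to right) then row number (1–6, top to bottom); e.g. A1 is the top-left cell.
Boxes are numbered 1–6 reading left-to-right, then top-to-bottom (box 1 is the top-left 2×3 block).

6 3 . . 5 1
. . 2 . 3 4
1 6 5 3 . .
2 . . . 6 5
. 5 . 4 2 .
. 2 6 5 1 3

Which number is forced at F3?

Row 3 already contains {1, 3, 5, 6}.
Column F already contains {1, 3, 4, 5}.
Its 2×3 block (box 4) already contains {3, 5, 6}.
The only value from 1–6 not eliminated is 2, so F3 = 2.

2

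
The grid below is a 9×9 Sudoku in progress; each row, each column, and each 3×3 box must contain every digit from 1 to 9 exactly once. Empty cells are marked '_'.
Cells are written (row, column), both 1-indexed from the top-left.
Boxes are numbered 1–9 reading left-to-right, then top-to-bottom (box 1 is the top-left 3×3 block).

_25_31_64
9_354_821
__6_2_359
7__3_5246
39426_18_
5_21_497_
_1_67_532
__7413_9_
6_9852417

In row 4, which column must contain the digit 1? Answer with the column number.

3

Consider where 1 can go in row 4.
(4,2) is out (column 2 already has a 1).
(4,5) is out (column 5 already has a 1).
So the only cell in row 4 that can hold 1 is (4,3).
That is column 3.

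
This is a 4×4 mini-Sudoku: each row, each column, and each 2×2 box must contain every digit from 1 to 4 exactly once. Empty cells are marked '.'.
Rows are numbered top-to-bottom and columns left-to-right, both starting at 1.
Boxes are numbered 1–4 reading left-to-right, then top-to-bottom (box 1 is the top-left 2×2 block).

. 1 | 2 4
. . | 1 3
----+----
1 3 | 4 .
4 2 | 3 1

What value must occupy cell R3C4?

2

Row 3 already contains {1, 3, 4}.
Column 4 already contains {1, 3, 4}.
Its 2×2 block (box 4) already contains {1, 3, 4}.
The only value from 1–4 not eliminated is 2, so R3C4 = 2.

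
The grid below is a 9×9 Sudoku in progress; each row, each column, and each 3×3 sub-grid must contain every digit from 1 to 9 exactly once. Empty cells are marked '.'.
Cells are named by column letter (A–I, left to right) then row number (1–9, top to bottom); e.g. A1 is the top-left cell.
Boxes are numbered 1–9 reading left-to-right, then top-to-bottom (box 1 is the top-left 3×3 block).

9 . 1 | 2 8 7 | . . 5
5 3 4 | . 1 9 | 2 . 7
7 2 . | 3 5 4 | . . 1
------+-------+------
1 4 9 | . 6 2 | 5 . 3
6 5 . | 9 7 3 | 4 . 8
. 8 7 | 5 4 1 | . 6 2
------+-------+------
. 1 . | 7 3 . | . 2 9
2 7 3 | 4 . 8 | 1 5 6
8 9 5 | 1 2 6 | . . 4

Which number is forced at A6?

Row 6 already contains {1, 2, 4, 5, 6, 7, 8}.
Column A already contains {1, 2, 5, 6, 7, 8, 9}.
Its 3×3 block (box 4) already contains {1, 4, 5, 6, 7, 8, 9}.
The only value from 1–9 not eliminated is 3, so A6 = 3.

3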